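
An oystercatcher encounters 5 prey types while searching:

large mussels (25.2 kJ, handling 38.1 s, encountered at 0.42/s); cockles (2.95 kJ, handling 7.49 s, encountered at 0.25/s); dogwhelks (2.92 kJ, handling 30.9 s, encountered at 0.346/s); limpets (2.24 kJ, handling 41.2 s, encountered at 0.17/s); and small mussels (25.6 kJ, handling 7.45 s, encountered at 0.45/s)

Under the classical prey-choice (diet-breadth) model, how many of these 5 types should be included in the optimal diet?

1

E/h in descending order: small mussels 3.44, large mussels 0.661, cockles 0.394, dogwhelks 0.0945, limpets 0.0544 kJ/s. The optimal diet is the largest prefix of this list for which every included type satisfies E_i/h_i > R on the types above it.
Rate on top 1: 2.647. large mussels: 0.661 < 2.647 → exclude; stop.
Optimal diet: small mussels — 1 of 5 types.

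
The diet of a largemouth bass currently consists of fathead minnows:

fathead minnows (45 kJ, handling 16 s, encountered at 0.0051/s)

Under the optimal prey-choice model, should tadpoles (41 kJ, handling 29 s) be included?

Yes

Intake rate on the current diet: R = (0.0051×45) / (1 + 0.0051×16) = 0.2295/1.082 = 0.2122 kJ/s.
tadpoles: E/h = 41/29 = 1.414 kJ/s.
1.414 > 0.2122, so adding tadpoles raises the average — include it.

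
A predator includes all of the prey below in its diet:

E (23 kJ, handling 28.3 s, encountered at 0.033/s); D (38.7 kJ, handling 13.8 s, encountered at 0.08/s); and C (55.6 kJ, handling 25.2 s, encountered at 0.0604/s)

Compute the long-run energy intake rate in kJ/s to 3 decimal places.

R = (0.033×23 + 0.08×38.7 + 0.0604×55.6) / (1 + 0.033×28.3 + 0.08×13.8 + 0.0604×25.2) = 7.213/4.56 = 1.582 kJ/s.

1.582 kJ/s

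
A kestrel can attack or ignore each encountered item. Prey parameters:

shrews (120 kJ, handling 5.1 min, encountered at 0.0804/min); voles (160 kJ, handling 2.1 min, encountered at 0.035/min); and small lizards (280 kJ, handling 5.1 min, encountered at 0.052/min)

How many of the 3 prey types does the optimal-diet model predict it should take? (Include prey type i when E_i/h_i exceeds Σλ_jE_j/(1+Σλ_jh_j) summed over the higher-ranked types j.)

E/h in descending order: voles 76.2, small lizards 54.9, shrews 23.5 kJ/min. The optimal diet is the largest prefix of this list for which every included type satisfies E_i/h_i > R on the types above it.
Rate on top 1: 5.217. small lizards: 54.9 > 5.217 → include.
Rate on top 2: 15.06. shrews: 23.5 > 15.06 → include.
Optimal diet: voles, small lizards, shrews — 3 of 3 types.

3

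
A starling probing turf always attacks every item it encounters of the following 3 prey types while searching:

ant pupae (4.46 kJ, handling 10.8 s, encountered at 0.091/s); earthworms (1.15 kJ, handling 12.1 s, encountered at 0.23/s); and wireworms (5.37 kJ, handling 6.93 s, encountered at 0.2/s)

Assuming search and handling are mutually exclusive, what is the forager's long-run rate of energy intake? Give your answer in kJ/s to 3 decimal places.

0.284 kJ/s

R = (0.091×4.46 + 0.23×1.15 + 0.2×5.37) / (1 + 0.091×10.8 + 0.23×12.1 + 0.2×6.93) = 1.744/6.152 = 0.2836 kJ/s.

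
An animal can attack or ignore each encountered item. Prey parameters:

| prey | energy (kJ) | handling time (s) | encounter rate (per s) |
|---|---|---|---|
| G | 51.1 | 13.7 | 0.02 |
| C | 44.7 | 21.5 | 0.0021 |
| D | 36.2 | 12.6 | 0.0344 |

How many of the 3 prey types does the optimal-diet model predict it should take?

3

Rank by E/h (kJ/s): G 3.73, D 2.87, C 2.08. Include each in turn until the next type's E/h falls below the running intake rate.
Rate on top 1: 0.8022. D: 2.87 > 0.8022 → include.
Rate on top 2: 1.328. C: 2.08 > 1.328 → include.
Optimal diet: G, D, C — 3 of 3 types.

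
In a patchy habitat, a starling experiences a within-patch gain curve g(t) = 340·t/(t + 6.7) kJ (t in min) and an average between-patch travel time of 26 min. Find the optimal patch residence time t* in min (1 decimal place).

Optimal t* satisfies g'(t*) = g(t*)/(T + t*).
g'(t) = 340·6.7/(t + 6.7)². Setting 340·6.7/(t+6.7)² = 340t/[(t+6.7)(26+t)] gives 6.7(26+t) = t(t+6.7), so t² = 6.7×26 = 174.2.
t* = √174.2 = 13.2 min.

13.2 min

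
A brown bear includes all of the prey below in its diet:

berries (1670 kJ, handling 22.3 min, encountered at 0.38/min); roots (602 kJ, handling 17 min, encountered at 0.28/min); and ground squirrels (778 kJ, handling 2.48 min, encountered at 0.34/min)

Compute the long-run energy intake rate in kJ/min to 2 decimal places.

Energy encountered per unit search time: 0.38×1670 + 0.28×602 + 0.34×778 = 1068 kJ/min.
Handling time per unit search time: 0.38×22.3 + 0.28×17 + 0.34×2.48 = 14.08.
Rate = 1068/(1 + 14.08) = 70.81 kJ/min.

70.81 kJ/min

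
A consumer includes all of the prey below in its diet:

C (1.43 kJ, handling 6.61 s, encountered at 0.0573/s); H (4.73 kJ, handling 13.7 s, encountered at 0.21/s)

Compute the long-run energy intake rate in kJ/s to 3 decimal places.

0.253 kJ/s

R = Σλ_iE_i / (1 + Σλ_ih_i)
Numerator: 0.0573×1.43 + 0.21×4.73 = 1.075
Denominator: 1 + 0.0573×6.61 + 0.21×13.7 = 4.256
R = 1.075/4.256 = 0.2527 kJ/s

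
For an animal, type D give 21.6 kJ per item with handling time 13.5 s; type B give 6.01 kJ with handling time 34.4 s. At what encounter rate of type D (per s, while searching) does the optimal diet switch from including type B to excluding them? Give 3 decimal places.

0.009 per s

At the threshold, the rate on type D alone equals the profitability of type B: λ·21.6/(1 + λ·13.5) = 6.01/34.4 = 0.1747.
Rearranging, λ(21.6 − 0.1747×13.5) = 0.1747, so λ = 0.1747/19.24 = 0.00908 per s.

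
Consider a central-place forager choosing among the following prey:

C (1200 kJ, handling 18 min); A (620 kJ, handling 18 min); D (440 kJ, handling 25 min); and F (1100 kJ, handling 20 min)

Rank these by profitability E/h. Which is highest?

C

In descending order of E/h:
C: 1200/18 = 66.7 kJ/min
F: 1100/20 = 55 kJ/min
A: 620/18 = 34.4 kJ/min
D: 440/25 = 17.6 kJ/min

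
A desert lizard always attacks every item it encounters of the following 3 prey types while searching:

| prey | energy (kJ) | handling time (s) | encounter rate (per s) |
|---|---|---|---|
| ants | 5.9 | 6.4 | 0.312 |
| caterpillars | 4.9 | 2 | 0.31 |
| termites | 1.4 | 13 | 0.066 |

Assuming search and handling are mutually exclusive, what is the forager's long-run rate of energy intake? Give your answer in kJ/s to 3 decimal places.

0.771 kJ/s

R = (0.312×5.9 + 0.31×4.9 + 0.066×1.4) / (1 + 0.312×6.4 + 0.31×2 + 0.066×13) = 3.452/4.475 = 0.7715 kJ/s.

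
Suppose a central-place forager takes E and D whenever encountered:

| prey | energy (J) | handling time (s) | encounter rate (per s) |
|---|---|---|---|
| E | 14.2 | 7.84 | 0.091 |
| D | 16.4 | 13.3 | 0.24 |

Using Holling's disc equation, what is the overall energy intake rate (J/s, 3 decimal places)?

1.066 J/s

Energy encountered per unit search time: 0.091×14.2 + 0.24×16.4 = 5.228 J/s.
Handling time per unit search time: 0.091×7.84 + 0.24×13.3 = 3.905.
Rate = 5.228/(1 + 3.905) = 1.066 J/s.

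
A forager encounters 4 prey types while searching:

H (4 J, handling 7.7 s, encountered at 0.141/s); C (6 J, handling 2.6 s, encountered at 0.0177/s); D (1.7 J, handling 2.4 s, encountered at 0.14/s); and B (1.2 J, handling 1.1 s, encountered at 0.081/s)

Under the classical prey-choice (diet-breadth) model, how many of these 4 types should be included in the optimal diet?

Profitabilities (E/h, J/s): C 2.31, B 1.09, D 0.708, H 0.519. Add prey in this order while the next type's profitability exceeds the intake rate on those already taken.
Rate on top 1: 0.1015. B: 1.09 > 0.1015 → include.
Rate on top 2: 0.1792. D: 0.708 > 0.1792 → include.
Rate on top 3: 0.3. H: 0.519 > 0.3 → include.
Optimal diet: C, B, D, H — 4 of 4 types.

4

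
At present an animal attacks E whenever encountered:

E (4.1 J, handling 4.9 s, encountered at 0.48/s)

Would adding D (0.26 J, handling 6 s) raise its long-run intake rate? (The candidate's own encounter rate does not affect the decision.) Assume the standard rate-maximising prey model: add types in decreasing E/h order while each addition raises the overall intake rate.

No

Intake rate on the current diet: R = (0.48×4.1) / (1 + 0.48×4.9) = 1.968/3.352 = 0.5871 J/s.
Profitability of D: 0.26/6 = 0.04333 J/s.
Since 0.04333 < R, time spent handling D is better spent searching.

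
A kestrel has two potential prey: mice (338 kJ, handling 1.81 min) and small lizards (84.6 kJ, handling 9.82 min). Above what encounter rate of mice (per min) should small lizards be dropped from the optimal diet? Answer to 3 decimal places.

0.027 per min

The zero-one rule: include small lizards iff E₂/h₂ > λE₁/(1+λh₁). Equality gives the switch point.
λE₁h₂ = E₂ + λE₂h₁ ⇒ λ = E₂/(E₁h₂ − E₂h₁) = 84.6/(3319 − 153.1) = 0.02672 per min.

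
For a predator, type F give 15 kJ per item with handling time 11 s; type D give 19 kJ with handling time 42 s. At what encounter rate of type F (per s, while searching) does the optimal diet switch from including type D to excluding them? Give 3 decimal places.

0.045 per s

Drop type D once their profitability E₂/h₂ falls below the rate achievable on type F alone: E₂/h₂ = λE₁/(1 + λh₁).
Solve for λ: λE₁h₂ = E₂(1 + λh₁) → λ(E₁h₂ − E₂h₁) = E₂ → λ = E₂/(E₁h₂ − E₂h₁).
λ = 19/(15×42 − 19×11) = 19/421 = 0.04513 per s.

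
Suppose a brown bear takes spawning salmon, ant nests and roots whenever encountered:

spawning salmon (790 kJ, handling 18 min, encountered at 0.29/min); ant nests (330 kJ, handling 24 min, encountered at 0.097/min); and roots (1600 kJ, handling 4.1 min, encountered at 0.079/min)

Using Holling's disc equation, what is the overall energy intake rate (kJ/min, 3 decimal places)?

R = Σλ_iE_i / (1 + Σλ_ih_i)
Numerator: 0.29×790 + 0.097×330 + 0.079×1600 = 387.5
Denominator: 1 + 0.29×18 + 0.097×24 + 0.079×4.1 = 8.872
R = 387.5/8.872 = 43.68 kJ/min

43.678 kJ/min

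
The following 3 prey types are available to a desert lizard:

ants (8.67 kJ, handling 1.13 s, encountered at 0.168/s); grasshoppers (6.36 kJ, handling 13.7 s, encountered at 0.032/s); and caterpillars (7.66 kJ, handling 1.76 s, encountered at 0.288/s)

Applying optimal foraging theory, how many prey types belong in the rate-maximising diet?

2

E/h in descending order: ants 7.67, caterpillars 4.35, grasshoppers 0.464 kJ/s. The optimal diet is the largest prefix of this list for which every included type satisfies E_i/h_i > R on the types above it.
Rate on top 1: 1.224. caterpillars: 4.35 > 1.224 → include.
Rate on top 2: 2.159. grasshoppers: 0.464 < 2.159 → exclude; stop.
Optimal diet: ants, caterpillars — 2 of 3 types.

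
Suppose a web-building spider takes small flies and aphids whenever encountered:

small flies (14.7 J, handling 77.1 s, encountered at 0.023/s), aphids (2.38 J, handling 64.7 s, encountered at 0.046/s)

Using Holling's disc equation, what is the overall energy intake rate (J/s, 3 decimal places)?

R = (0.023×14.7 + 0.046×2.38) / (1 + 0.023×77.1 + 0.046×64.7) = 0.4476/5.749 = 0.07785 J/s.

0.078 J/s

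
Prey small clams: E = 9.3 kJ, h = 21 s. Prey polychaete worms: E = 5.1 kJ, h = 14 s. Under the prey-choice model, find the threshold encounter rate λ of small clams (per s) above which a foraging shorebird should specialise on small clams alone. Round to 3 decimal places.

0.221 per s

Drop polychaete worms once their profitability E₂/h₂ falls below the rate achievable on small clams alone: E₂/h₂ = λE₁/(1 + λh₁).
Solve for λ: λE₁h₂ = E₂(1 + λh₁) → λ(E₁h₂ − E₂h₁) = E₂ → λ = E₂/(E₁h₂ − E₂h₁).
λ = 5.1/(9.3×14 − 5.1×21) = 5.1/23.1 = 0.2208 per s.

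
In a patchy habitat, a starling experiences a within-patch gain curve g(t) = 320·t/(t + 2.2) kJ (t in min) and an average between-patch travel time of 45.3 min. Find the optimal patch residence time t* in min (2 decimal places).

Maximise g(t)/(T+t): set derivative to zero → g'(t)(T+t) = g(t).
g'(t) = 320·2.2/(t + 2.2)². Setting 320·2.2/(t+2.2)² = 320t/[(t+2.2)(45.3+t)] gives 2.2(45.3+t) = t(t+2.2), so t² = 2.2×45.3 = 99.66.
t* = √99.66 = 9.983 min.

9.98 min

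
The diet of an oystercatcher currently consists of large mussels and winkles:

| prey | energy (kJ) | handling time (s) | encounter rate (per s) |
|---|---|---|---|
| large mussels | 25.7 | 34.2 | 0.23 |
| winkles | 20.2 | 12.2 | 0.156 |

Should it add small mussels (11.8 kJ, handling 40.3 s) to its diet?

No

Current rate: (0.23×25.7 + 0.156×20.2)/(1 + 0.23×34.2 + 0.156×12.2) = 0.8415 kJ/s.
small mussels: E/h = 11.8/40.3 = 0.2928 kJ/s.
0.2928 < 0.8415, so adding small mussels would lower the average — exclude it.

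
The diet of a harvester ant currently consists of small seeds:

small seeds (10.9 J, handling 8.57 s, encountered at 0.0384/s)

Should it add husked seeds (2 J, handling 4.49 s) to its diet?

Yes

Intake rate on the current diet: R = (0.0384×10.9) / (1 + 0.0384×8.57) = 0.4186/1.329 = 0.3149 J/s.
Profitability of husked seeds: 2/4.49 = 0.4454 J/s.
0.4454 > 0.3149, so adding husked seeds raises the average — include it.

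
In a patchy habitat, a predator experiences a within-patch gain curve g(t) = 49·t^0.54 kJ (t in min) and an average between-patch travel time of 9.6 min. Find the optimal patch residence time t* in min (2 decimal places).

Maximise g(t)/(T+t): set derivative to zero → g'(t)(T+t) = g(t).
g'(t) = 0.54·49·t^-0.46. Setting 0.54·49·t^-0.46 = 49·t^0.54/(9.6+t) gives 0.54(9.6+t) = t, so 0.46·t = 0.54×9.6.
t* = 0.54×9.6/0.46 = 11.27 min.

11.27 min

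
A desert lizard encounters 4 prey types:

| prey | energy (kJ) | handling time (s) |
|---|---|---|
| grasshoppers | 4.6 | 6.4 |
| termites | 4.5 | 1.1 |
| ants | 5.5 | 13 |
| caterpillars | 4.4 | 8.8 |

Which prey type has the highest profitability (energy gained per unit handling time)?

termites

Profitability E/h (kJ/s): grasshoppers = 4.6/6.4 = 0.719, termites = 4.5/1.1 = 4.09, ants = 5.5/13 = 0.423, caterpillars = 4.4/8.8 = 0.5.
Ranked: termites > grasshoppers > caterpillars > ants.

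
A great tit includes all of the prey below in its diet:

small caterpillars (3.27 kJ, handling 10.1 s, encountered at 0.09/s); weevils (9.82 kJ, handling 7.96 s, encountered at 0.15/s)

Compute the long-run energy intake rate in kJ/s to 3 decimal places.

0.570 kJ/s

Energy encountered per unit search time: 0.09×3.27 + 0.15×9.82 = 1.767 kJ/s.
Handling time per unit search time: 0.09×10.1 + 0.15×7.96 = 2.103.
Rate = 1.767/(1 + 2.103) = 0.5695 kJ/s.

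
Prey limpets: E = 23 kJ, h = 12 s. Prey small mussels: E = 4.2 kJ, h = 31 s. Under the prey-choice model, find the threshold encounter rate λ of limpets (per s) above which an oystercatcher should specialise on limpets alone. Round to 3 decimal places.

The zero-one rule: include small mussels iff E₂/h₂ > λE₁/(1+λh₁). Equality gives the switch point.
λE₁h₂ = E₂ + λE₂h₁ ⇒ λ = E₂/(E₁h₂ − E₂h₁) = 4.2/(713 − 50.4) = 0.006339 per s.

0.006 per s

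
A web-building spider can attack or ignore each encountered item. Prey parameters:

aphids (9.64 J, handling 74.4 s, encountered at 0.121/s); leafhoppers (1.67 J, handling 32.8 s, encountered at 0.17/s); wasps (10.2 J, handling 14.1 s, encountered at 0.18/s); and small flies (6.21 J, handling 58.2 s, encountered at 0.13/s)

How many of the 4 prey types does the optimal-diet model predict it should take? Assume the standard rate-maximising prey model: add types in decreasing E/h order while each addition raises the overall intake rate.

Rank by E/h (J/s): wasps 0.723, aphids 0.13, small flies 0.107, leafhoppers 0.0509. Include each in turn until the next type's E/h falls below the running intake rate.
Rate on top 1: 0.5189. aphids: 0.13 < 0.5189 → exclude; stop.
Optimal diet: wasps — 1 of 4 types.

1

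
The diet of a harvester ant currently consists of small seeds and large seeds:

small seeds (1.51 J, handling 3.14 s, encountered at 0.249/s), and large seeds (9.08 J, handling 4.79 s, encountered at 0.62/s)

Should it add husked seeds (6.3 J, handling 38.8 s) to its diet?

On small seeds and large seeds alone, R = ΣλE/(1+Σλh) = 6.006/4.752 = 1.264 J/s.
Profitability of husked seeds: 6.3/38.8 = 0.1624 J/s.
Since 0.1624 < R, time spent handling husked seeds is better spent searching.

No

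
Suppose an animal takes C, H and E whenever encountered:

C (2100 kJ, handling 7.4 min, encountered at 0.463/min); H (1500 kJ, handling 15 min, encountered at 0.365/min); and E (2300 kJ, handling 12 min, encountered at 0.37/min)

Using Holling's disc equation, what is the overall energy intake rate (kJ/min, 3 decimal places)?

R = Σλ_iE_i / (1 + Σλ_ih_i)
Numerator: 0.463×2100 + 0.365×1500 + 0.37×2300 = 2371
Denominator: 1 + 0.463×7.4 + 0.365×15 + 0.37×12 = 14.34
R = 2371/14.34 = 165.3 kJ/min

165.314 kJ/min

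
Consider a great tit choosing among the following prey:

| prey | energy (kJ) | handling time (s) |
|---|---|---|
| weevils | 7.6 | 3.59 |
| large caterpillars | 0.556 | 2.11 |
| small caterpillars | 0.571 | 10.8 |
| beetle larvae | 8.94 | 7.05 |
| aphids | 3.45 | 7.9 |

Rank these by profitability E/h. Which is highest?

weevils

In descending order of E/h:
weevils: 7.6/3.59 = 2.12 kJ/s
beetle larvae: 8.94/7.05 = 1.27 kJ/s
aphids: 3.45/7.9 = 0.437 kJ/s
large caterpillars: 0.556/2.11 = 0.264 kJ/s
small caterpillars: 0.571/10.8 = 0.0529 kJ/s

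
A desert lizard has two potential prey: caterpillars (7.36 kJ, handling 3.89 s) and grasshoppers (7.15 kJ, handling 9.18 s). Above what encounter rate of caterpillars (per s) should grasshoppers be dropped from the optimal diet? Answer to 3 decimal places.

0.180 per s

At the threshold, the rate on caterpillars alone equals the profitability of grasshoppers: λ·7.36/(1 + λ·3.89) = 7.15/9.18 = 0.7789.
Rearranging, λ(7.36 − 0.7789×3.89) = 0.7789, so λ = 0.7789/4.33 = 0.1799 per s.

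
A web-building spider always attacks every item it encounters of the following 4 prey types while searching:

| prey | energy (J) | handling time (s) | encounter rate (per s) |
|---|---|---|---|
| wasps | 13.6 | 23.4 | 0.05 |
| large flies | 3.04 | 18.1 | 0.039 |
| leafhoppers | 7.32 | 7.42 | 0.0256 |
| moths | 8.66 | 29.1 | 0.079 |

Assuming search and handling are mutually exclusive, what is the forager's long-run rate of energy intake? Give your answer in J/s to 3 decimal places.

0.311 J/s

R = (0.05×13.6 + 0.039×3.04 + 0.0256×7.32 + 0.079×8.66) / (1 + 0.05×23.4 + 0.039×18.1 + 0.0256×7.42 + 0.079×29.1) = 1.67/5.365 = 0.3113 J/s.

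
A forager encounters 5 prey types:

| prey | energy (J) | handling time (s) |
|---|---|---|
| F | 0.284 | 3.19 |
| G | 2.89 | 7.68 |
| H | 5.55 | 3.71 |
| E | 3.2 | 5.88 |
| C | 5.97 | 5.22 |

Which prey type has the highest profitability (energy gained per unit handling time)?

H

In descending order of E/h:
H: 5.55/3.71 = 1.5 J/s
C: 5.97/5.22 = 1.14 J/s
E: 3.2/5.88 = 0.544 J/s
G: 2.89/7.68 = 0.376 J/s
F: 0.284/3.19 = 0.089 J/s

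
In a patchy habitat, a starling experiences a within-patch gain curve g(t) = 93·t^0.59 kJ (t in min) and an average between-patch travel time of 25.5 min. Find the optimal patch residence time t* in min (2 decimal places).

Optimal t* satisfies g'(t*) = g(t*)/(T + t*).
g'(t) = 0.59·93·t^-0.41. Setting 0.59·93·t^-0.41 = 93·t^0.59/(25.5+t) gives 0.59(25.5+t) = t, so 0.41·t = 0.59×25.5.
t* = 0.59×25.5/0.41 = 36.7 min.

36.70 min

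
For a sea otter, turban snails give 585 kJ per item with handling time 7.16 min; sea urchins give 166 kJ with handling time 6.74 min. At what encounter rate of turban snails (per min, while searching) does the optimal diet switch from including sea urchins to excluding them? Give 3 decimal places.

The zero-one rule: include sea urchins iff E₂/h₂ > λE₁/(1+λh₁). Equality gives the switch point.
λE₁h₂ = E₂ + λE₂h₁ ⇒ λ = E₂/(E₁h₂ − E₂h₁) = 166/(3943 − 1189) = 0.06027 per min.

0.060 per min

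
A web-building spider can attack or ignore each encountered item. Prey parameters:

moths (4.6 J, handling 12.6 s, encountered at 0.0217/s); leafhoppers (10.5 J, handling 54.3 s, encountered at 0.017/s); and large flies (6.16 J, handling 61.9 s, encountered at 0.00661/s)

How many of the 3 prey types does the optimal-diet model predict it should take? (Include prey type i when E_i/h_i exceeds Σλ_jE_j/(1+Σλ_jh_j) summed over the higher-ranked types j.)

2

E/h in descending order: moths 0.365, leafhoppers 0.193, large flies 0.0995 J/s. The optimal diet is the largest prefix of this list for which every included type satisfies E_i/h_i > R on the types above it.
Rate on top 1: 0.07839. leafhoppers: 0.193 > 0.07839 → include.
Rate on top 2: 0.1267. large flies: 0.0995 < 0.1267 → exclude; stop.
Optimal diet: moths, leafhoppers — 2 of 3 types.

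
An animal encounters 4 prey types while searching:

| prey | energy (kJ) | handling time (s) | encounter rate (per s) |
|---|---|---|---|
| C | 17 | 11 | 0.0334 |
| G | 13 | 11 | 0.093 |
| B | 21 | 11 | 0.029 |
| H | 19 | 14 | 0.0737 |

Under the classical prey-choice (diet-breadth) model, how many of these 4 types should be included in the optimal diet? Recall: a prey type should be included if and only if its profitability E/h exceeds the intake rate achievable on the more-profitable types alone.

4

Rank by E/h (kJ/s): B 1.91, C 1.55, H 1.36, G 1.18. Include each in turn until the next type's E/h falls below the running intake rate.
Rate on top 1: 0.4617. C: 1.55 > 0.4617 → include.
Rate on top 2: 0.6978. H: 1.36 > 0.6978 → include.
Rate on top 3: 0.9481. G: 1.18 > 0.9481 → include.
Optimal diet: B, C, H, G — 4 of 4 types.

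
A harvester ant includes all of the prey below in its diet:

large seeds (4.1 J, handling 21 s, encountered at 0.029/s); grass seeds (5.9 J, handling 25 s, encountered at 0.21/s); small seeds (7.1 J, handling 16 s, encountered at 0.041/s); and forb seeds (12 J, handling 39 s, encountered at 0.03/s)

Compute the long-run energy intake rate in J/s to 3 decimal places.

0.231 J/s

R = (0.029×4.1 + 0.21×5.9 + 0.041×7.1 + 0.03×12) / (1 + 0.029×21 + 0.21×25 + 0.041×16 + 0.03×39) = 2.009/8.685 = 0.2313 J/s.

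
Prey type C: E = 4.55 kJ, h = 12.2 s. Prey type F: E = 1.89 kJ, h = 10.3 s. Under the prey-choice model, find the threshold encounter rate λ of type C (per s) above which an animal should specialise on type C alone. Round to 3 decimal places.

Drop type F once their profitability E₂/h₂ falls below the rate achievable on type C alone: E₂/h₂ = λE₁/(1 + λh₁).
Solve for λ: λE₁h₂ = E₂(1 + λh₁) → λ(E₁h₂ − E₂h₁) = E₂ → λ = E₂/(E₁h₂ − E₂h₁).
λ = 1.89/(4.55×10.3 − 1.89×12.2) = 1.89/23.81 = 0.07939 per s.

0.079 per s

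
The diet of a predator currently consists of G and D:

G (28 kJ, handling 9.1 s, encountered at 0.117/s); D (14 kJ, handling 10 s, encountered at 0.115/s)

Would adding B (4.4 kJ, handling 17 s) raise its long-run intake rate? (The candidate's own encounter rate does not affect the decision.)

No

Intake rate on the current diet: R = (0.117×28 + 0.115×14) / (1 + 0.117×9.1 + 0.115×10) = 4.886/3.215 = 1.52 kJ/s.
Profitability of B: 4.4/17 = 0.2588 kJ/s.
Since 0.2588 < R, time spent handling B is better spent searching.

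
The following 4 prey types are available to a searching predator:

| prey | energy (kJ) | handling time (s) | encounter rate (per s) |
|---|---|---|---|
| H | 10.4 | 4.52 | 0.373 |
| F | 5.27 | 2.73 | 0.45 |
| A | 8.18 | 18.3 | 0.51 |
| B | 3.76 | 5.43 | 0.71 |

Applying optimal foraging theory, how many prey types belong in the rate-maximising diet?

Rank by E/h (kJ/s): H 2.3, F 1.93, B 0.692, A 0.447. Include each in turn until the next type's E/h falls below the running intake rate.
Rate on top 1: 1.444. F: 1.93 > 1.444 → include.
Rate on top 2: 1.597. B: 0.692 < 1.597 → exclude; stop.
Optimal diet: H, F — 2 of 4 types.

2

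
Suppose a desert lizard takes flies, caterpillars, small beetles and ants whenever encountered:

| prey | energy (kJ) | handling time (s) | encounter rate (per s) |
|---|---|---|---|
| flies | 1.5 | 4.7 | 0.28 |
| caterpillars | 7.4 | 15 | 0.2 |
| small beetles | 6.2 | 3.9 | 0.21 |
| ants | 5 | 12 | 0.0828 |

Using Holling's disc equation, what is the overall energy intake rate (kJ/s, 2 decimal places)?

0.51 kJ/s

Energy encountered per unit search time: 0.28×1.5 + 0.2×7.4 + 0.21×6.2 + 0.0828×5 = 3.616 kJ/s.
Handling time per unit search time: 0.28×4.7 + 0.2×15 + 0.21×3.9 + 0.0828×12 = 6.129.
Rate = 3.616/(1 + 6.129) = 0.5073 kJ/s.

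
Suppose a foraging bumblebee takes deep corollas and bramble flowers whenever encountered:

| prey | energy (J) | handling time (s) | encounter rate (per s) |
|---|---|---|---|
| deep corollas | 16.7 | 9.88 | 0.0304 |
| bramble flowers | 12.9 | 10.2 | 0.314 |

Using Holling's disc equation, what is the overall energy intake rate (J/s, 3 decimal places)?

1.012 J/s

Energy encountered per unit search time: 0.0304×16.7 + 0.314×12.9 = 4.558 J/s.
Handling time per unit search time: 0.0304×9.88 + 0.314×10.2 = 3.503.
Rate = 4.558/(1 + 3.503) = 1.012 J/s.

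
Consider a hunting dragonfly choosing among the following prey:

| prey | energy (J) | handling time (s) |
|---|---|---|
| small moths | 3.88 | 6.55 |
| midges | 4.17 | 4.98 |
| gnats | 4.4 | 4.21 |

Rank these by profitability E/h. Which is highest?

Profitability E/h (J/s): small moths = 3.88/6.55 = 0.592, midges = 4.17/4.98 = 0.837, gnats = 4.4/4.21 = 1.05.
Ranked: gnats > midges > small moths.

gnats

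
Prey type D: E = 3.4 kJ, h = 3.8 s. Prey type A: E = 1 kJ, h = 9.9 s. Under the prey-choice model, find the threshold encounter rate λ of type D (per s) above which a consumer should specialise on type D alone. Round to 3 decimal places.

Drop type A once their profitability E₂/h₂ falls below the rate achievable on type D alone: E₂/h₂ = λE₁/(1 + λh₁).
Solve for λ: λE₁h₂ = E₂(1 + λh₁) → λ(E₁h₂ − E₂h₁) = E₂ → λ = E₂/(E₁h₂ − E₂h₁).
λ = 1/(3.4×9.9 − 1×3.8) = 1/29.86 = 0.03349 per s.

0.033 per s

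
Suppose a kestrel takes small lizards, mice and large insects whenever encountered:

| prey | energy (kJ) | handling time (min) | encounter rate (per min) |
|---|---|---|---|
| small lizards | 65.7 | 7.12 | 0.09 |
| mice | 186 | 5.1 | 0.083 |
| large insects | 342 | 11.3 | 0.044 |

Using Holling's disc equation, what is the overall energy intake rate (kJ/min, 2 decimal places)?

R = Σλ_iE_i / (1 + Σλ_ih_i)
Numerator: 0.09×65.7 + 0.083×186 + 0.044×342 = 36.4
Denominator: 1 + 0.09×7.12 + 0.083×5.1 + 0.044×11.3 = 2.561
R = 36.4/2.561 = 14.21 kJ/min

14.21 kJ/min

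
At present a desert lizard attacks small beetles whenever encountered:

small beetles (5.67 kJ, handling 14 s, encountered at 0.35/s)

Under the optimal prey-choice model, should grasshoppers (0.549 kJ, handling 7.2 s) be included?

No

Intake rate on the current diet: R = (0.35×5.67) / (1 + 0.35×14) = 1.984/5.9 = 0.3364 kJ/s.
grasshoppers: E/h = 0.549/7.2 = 0.07625 kJ/s.
Since 0.07625 < R, time spent handling grasshoppers is better spent searching.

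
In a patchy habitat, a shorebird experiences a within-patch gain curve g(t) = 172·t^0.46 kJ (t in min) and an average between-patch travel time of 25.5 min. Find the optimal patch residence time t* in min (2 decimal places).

21.72 min

Maximise g(t)/(T+t): set derivative to zero → g'(t)(T+t) = g(t).
g'(t) = 0.46·172·t^-0.54. Setting 0.46·172·t^-0.54 = 172·t^0.46/(25.5+t) gives 0.46(25.5+t) = t, so 0.54·t = 0.46×25.5.
t* = 0.46×25.5/0.54 = 21.72 min.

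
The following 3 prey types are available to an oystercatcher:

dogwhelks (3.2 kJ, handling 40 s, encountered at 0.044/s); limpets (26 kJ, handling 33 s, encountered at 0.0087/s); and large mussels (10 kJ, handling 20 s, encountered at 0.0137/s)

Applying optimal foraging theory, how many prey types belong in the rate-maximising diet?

E/h in descending order: limpets 0.788, large mussels 0.5, dogwhelks 0.08 kJ/s. The optimal diet is the largest prefix of this list for which every included type satisfies E_i/h_i > R on the types above it.
Rate on top 1: 0.1757. large mussels: 0.5 > 0.1757 → include.
Rate on top 2: 0.2327. dogwhelks: 0.08 < 0.2327 → exclude; stop.
Optimal diet: limpets, large mussels — 2 of 3 types.

2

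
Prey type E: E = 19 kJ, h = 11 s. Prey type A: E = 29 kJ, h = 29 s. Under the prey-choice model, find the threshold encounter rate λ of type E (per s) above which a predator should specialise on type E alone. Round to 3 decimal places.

Drop type A once their profitability E₂/h₂ falls below the rate achievable on type E alone: E₂/h₂ = λE₁/(1 + λh₁).
Solve for λ: λE₁h₂ = E₂(1 + λh₁) → λ(E₁h₂ − E₂h₁) = E₂ → λ = E₂/(E₁h₂ − E₂h₁).
λ = 29/(19×29 − 29×11) = 29/232 = 0.125 per s.

0.125 per s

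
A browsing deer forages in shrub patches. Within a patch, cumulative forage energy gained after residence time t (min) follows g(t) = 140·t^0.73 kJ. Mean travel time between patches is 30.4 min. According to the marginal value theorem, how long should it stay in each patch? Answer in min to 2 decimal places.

82.19 min

Maximise g(t)/(T+t): set derivative to zero → g'(t)(T+t) = g(t).
g'(t) = 0.73·140·t^-0.27. Setting 0.73·140·t^-0.27 = 140·t^0.73/(30.4+t) gives 0.73(30.4+t) = t, so 0.27·t = 0.73×30.4.
t* = 0.73×30.4/0.27 = 82.19 min.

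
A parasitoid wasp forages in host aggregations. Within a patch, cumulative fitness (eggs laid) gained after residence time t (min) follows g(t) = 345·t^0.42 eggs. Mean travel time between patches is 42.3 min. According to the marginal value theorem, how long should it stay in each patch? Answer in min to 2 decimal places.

Optimal t* satisfies g'(t*) = g(t*)/(T + t*).
g'(t) = 0.42·345·t^-0.58. Setting 0.42·345·t^-0.58 = 345·t^0.42/(42.3+t) gives 0.42(42.3+t) = t, so 0.58·t = 0.42×42.3.
t* = 0.42×42.3/0.58 = 30.63 min.

30.63 min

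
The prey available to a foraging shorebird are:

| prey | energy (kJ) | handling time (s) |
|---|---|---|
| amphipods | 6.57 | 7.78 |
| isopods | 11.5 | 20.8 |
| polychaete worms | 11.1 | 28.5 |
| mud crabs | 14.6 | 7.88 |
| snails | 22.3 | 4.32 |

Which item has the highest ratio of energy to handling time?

Profitability E/h (kJ/s): amphipods = 6.57/7.78 = 0.844, isopods = 11.5/20.8 = 0.553, polychaete worms = 11.1/28.5 = 0.389, mud crabs = 14.6/7.88 = 1.85, snails = 22.3/4.32 = 5.16.
Ranked: snails > mud crabs > amphipods > isopods > polychaete worms.

snails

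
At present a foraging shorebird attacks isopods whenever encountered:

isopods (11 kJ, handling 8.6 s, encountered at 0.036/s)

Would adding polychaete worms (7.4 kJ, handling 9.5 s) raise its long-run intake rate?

On isopods alone, R = ΣλE/(1+Σλh) = 0.396/1.31 = 0.3024 kJ/s.
polychaete worms: E/h = 7.4/9.5 = 0.7789 kJ/s.
Since 0.7789 > R, including polychaete worms increases the long-run rate.

Yes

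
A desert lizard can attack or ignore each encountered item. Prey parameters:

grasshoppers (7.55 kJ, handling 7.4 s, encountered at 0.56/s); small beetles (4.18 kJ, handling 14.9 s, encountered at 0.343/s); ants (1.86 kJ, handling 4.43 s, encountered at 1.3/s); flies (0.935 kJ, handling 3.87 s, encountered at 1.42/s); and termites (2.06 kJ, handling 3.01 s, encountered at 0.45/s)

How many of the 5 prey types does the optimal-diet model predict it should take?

E/h in descending order: grasshoppers 1.02, termites 0.684, ants 0.42, small beetles 0.281, flies 0.242 kJ/s. The optimal diet is the largest prefix of this list for which every included type satisfies E_i/h_i > R on the types above it.
Rate on top 1: 0.8219. termites: 0.684 < 0.8219 → exclude; stop.
Optimal diet: grasshoppers — 1 of 5 types.

1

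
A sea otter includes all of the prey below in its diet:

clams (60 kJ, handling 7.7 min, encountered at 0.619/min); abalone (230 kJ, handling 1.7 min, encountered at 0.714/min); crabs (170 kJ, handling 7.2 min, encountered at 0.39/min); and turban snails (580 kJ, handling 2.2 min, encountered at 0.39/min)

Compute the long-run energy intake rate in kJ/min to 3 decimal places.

46.389 kJ/min

R = Σλ_iE_i / (1 + Σλ_ih_i)
Numerator: 0.619×60 + 0.714×230 + 0.39×170 + 0.39×580 = 493.9
Denominator: 1 + 0.619×7.7 + 0.714×1.7 + 0.39×7.2 + 0.39×2.2 = 10.65
R = 493.9/10.65 = 46.39 kJ/min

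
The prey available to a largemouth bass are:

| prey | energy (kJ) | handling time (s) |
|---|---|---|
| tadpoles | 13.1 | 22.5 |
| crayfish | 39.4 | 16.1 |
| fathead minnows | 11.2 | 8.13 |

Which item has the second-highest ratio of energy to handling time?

Profitability E/h (kJ/s): tadpoles = 13.1/22.5 = 0.582, crayfish = 39.4/16.1 = 2.45, fathead minnows = 11.2/8.13 = 1.38.
Ranked: crayfish > fathead minnows > tadpoles.

fathead minnows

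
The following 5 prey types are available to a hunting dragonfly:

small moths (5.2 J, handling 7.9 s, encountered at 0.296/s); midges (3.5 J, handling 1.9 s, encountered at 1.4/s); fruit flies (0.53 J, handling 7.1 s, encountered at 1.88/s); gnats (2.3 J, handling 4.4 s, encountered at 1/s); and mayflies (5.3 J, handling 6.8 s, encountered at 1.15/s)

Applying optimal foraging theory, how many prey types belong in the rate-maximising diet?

Rank by E/h (J/s): midges 1.84, mayflies 0.779, small moths 0.658, gnats 0.523, fruit flies 0.0746. Include each in turn until the next type's E/h falls below the running intake rate.
Rate on top 1: 1.339. mayflies: 0.779 < 1.339 → exclude; stop.
Optimal diet: midges — 1 of 5 types.

1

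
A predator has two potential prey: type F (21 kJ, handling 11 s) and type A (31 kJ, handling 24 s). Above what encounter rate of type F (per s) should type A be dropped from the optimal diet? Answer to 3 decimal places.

At the threshold, the rate on type F alone equals the profitability of type A: λ·21/(1 + λ·11) = 31/24 = 1.292.
Rearranging, λ(21 − 1.292×11) = 1.292, so λ = 1.292/6.792 = 0.1902 per s.

0.190 per s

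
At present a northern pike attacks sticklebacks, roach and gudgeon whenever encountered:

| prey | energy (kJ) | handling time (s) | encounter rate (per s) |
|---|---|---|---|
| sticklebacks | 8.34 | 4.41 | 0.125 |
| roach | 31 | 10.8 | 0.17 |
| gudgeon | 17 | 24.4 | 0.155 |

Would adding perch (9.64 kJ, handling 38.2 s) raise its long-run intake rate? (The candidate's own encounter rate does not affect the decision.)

Intake rate on the current diet: R = (0.125×8.34 + 0.17×31 + 0.155×17) / (1 + 0.125×4.41 + 0.17×10.8 + 0.155×24.4) = 8.947/7.169 = 1.248 kJ/s.
perch: E/h = 9.64/38.2 = 0.2524 kJ/s.
0.2524 < 1.248, so adding perch would lower the average — exclude it.

No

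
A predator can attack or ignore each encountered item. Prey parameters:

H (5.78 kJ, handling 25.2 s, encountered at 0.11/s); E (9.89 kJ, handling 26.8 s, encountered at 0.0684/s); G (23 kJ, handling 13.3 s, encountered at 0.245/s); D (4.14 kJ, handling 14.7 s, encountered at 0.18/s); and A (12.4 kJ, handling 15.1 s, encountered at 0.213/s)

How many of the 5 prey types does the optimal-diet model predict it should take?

1

E/h in descending order: G 1.73, A 0.821, E 0.369, D 0.282, H 0.229 kJ/s. The optimal diet is the largest prefix of this list for which every included type satisfies E_i/h_i > R on the types above it.
Rate on top 1: 1.323. A: 0.821 < 1.323 → exclude; stop.
Optimal diet: G — 1 of 5 types.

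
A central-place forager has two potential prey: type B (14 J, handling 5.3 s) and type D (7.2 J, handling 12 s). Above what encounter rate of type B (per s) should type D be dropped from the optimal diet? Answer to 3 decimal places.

0.055 per s

The zero-one rule: include type D iff E₂/h₂ > λE₁/(1+λh₁). Equality gives the switch point.
λE₁h₂ = E₂ + λE₂h₁ ⇒ λ = E₂/(E₁h₂ − E₂h₁) = 7.2/(168 − 38.16) = 0.05545 per s.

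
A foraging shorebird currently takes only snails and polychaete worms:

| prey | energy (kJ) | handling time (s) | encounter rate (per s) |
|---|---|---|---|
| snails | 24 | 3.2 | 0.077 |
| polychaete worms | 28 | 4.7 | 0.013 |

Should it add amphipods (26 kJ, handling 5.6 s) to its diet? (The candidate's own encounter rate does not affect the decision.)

On snails and polychaete worms alone, R = ΣλE/(1+Σλh) = 2.212/1.308 = 1.692 kJ/s.
Profitability of amphipods: 26/5.6 = 4.643 kJ/s.
Since 4.643 > R, including amphipods increases the long-run rate.

Yes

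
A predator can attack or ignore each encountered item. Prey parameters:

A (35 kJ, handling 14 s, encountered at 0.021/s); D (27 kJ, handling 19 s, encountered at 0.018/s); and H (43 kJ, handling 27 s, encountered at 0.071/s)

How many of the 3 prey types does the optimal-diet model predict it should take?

Profitabilities (E/h, kJ/s): A 2.5, H 1.59, D 1.42. Add prey in this order while the next type's profitability exceeds the intake rate on those already taken.
Rate on top 1: 0.568. H: 1.59 > 0.568 → include.
Rate on top 2: 1.18. D: 1.42 > 1.18 → include.
Optimal diet: A, H, D — 3 of 3 types.

3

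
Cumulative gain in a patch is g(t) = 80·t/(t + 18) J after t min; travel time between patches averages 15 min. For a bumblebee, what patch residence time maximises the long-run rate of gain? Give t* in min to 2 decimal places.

Optimal t* satisfies g'(t*) = g(t*)/(T + t*).
g'(t) = 80·18/(t + 18)². Setting 80·18/(t+18)² = 80t/[(t+18)(15+t)] gives 18(15+t) = t(t+18), so t² = 18×15 = 270.
t* = √270 = 16.43 min.

16.43 min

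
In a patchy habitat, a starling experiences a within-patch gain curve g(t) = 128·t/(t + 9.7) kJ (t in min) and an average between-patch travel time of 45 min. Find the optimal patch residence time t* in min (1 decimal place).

20.9 min

Optimal t* satisfies g'(t*) = g(t*)/(T + t*).
g'(t) = 128·9.7/(t + 9.7)². Setting 128·9.7/(t+9.7)² = 128t/[(t+9.7)(45+t)] gives 9.7(45+t) = t(t+9.7), so t² = 9.7×45 = 436.5.
t* = √436.5 = 20.89 min.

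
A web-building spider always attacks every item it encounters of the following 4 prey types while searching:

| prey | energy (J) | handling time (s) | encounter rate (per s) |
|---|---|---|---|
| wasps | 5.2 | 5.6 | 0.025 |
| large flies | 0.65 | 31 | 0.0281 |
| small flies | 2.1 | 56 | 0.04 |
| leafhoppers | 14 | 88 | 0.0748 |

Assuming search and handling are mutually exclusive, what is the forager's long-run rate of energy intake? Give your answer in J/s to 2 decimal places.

Energy encountered per unit search time: 0.025×5.2 + 0.0281×0.65 + 0.04×2.1 + 0.0748×14 = 1.279 J/s.
Handling time per unit search time: 0.025×5.6 + 0.0281×31 + 0.04×56 + 0.0748×88 = 9.834.
Rate = 1.279/(1 + 9.834) = 0.1181 J/s.

0.12 J/s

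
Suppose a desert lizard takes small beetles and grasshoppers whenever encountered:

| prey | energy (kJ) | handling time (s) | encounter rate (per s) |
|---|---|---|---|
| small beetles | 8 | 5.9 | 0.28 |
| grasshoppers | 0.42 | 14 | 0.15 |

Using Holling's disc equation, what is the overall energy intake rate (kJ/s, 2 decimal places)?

0.48 kJ/s

R = (0.28×8 + 0.15×0.42) / (1 + 0.28×5.9 + 0.15×14) = 2.303/4.752 = 0.4846 kJ/s.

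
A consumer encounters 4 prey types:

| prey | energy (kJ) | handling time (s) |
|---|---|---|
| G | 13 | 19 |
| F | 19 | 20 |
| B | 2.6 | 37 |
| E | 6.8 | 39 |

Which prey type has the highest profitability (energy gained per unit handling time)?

F

In descending order of E/h:
F: 19/20 = 0.95 kJ/s
G: 13/19 = 0.684 kJ/s
E: 6.8/39 = 0.174 kJ/s
B: 2.6/37 = 0.0703 kJ/s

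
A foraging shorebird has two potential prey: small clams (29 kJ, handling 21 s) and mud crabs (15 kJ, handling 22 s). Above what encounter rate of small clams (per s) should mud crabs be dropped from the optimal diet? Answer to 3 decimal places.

0.046 per s

At the threshold, the rate on small clams alone equals the profitability of mud crabs: λ·29/(1 + λ·21) = 15/22 = 0.6818.
Rearranging, λ(29 − 0.6818×21) = 0.6818, so λ = 0.6818/14.68 = 0.04644 per s.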